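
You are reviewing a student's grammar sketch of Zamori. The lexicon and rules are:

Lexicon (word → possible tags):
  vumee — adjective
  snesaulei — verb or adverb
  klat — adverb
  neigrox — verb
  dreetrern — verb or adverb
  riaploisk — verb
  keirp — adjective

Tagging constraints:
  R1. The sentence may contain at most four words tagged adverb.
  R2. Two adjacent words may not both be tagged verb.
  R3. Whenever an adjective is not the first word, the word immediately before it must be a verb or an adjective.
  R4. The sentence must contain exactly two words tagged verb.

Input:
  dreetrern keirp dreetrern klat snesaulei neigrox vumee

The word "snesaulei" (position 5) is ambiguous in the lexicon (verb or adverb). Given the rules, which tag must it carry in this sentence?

Candidates per position — 1:dreetrern {verb,adverb}; 2:keirp {adjective}; 3:dreetrern {verb,adverb}; 4:klat {adverb}; 5:snesaulei {verb,adverb}; 6:neigrox {verb}; 7:vumee {adjective}.
If word 1 were adverb, no tagging could satisfy rule 3; so word 1 is verb.
If word 3 were verb, no tagging could satisfy rule 4; so word 3 is adverb.
If word 5 were verb, no tagging could satisfy rule 2; so word 5 is adverb.
The unique satisfying tagging is: verb adjective adverb adverb adverb verb adjective.
Rule-by-rule: rule 1 satisfied; rule 2 satisfied; rule 3 satisfied; rule 4 satisfied.

adverb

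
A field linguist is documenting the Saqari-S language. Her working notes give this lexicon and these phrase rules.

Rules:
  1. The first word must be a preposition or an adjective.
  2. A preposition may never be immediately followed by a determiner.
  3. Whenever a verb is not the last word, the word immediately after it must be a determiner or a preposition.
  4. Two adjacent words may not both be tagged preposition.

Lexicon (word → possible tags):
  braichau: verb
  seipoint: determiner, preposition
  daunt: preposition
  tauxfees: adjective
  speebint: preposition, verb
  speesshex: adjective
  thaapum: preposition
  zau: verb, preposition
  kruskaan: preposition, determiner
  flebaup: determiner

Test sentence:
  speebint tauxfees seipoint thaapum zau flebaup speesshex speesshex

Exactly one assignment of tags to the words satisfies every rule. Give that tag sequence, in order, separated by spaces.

Candidates per position — 1:speebint {preposition,verb}; 2:tauxfees {adjective}; 3:seipoint {determiner,preposition}; 4:thaapum {preposition}; 5:zau {verb,preposition}; 6:flebaup {determiner}; 7:speesshex {adjective}; 8:speesshex {adjective}.
Word 1 cannot be verb — rule 1 would then fail for every completion. It is preposition.
Word 3 cannot be preposition — rule 4 would then fail for every completion. It is determiner.
Word 5 cannot be preposition — rule 2 would then fail for every completion. It is verb.
The unique satisfying tagging is: preposition adjective determiner preposition verb determiner adjective adjective.
Rule-by-rule: rule 1 holds; rule 2 holds; rule 3 holds; rule 4 holds.

preposition adjective determiner preposition verb determiner adjective adjective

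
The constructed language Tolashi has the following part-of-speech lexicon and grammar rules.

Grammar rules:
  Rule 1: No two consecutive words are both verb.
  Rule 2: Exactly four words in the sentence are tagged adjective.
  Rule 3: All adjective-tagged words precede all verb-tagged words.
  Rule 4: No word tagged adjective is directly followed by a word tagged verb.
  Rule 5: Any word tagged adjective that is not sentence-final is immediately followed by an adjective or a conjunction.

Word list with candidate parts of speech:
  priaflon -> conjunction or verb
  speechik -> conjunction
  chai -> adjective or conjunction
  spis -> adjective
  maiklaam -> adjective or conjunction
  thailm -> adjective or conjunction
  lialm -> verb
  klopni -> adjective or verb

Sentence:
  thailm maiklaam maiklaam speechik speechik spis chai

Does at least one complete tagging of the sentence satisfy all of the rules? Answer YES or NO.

YES

Candidates per position — 1:thailm {adjective,conjunction}; 2:maiklaam {adjective,conjunction}; 3:maiklaam {adjective,conjunction}; 4:speechik {conjunction}; 5:speechik {conjunction}; 6:spis {adjective}; 7:chai {adjective,conjunction}.
One satisfying assignment: adjective adjective adjective conjunction conjunction adjective conjunction.
Rule-by-rule: rule 1 holds; rule 2 holds; rule 3 holds; rule 4 holds; rule 5 holds.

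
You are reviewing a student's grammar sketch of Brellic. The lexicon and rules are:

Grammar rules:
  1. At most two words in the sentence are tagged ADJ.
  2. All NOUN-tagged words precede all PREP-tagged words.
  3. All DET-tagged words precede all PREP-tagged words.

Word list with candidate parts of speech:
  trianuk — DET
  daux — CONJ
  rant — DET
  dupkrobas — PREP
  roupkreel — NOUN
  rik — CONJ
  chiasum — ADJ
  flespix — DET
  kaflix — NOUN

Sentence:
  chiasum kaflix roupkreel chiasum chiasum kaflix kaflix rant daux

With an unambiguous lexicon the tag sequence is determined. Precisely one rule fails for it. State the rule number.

Fixed tagging: ADJ NOUN NOUN ADJ ADJ NOUN NOUN DET CONJ.
Applying the rules: R1 ✗, R2 ✓, R3 ✓.
Only rule 1 fails.

1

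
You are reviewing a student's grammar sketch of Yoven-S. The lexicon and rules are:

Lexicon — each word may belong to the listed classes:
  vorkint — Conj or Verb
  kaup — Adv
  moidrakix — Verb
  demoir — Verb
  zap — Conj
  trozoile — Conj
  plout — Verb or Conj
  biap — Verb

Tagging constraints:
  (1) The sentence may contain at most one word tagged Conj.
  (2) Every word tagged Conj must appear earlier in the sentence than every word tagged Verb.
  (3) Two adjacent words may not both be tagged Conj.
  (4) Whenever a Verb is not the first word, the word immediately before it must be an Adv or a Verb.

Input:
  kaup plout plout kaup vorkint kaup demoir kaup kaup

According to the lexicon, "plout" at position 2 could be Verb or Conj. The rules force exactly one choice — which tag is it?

Candidates per position — 1:kaup {Adv}; 2:plout {Verb,Conj}; 3:plout {Verb,Conj}; 4:kaup {Adv}; 5:vorkint {Conj,Verb}; 6:kaup {Adv}; 7:demoir {Verb}; 8:kaup {Adv}; 9:kaup {Adv}.
Position 2: the remaining choice is settled jointly with positions 3, 5 — only Verb at position 2 is part of a tagging that satisfies every rule.
That leaves exactly one tagging: Adv Verb Verb Adv Verb Adv Verb Adv Adv.
Check: rule 1 satisfied; rule 2 satisfied; rule 3 satisfied; rule 4 satisfied.

Verb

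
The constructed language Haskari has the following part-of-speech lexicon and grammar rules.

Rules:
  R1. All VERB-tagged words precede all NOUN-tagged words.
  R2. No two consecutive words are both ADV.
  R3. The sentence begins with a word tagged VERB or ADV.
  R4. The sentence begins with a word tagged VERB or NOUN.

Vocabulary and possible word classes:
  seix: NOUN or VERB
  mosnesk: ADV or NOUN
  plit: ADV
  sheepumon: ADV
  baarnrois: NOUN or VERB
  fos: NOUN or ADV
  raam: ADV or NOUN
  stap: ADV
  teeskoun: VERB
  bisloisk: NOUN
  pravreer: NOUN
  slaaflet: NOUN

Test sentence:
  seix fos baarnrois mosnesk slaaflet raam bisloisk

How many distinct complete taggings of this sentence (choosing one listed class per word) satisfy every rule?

Candidates per position — 1:seix {NOUN,VERB}; 2:fos {NOUN,ADV}; 3:baarnrois {NOUN,VERB}; 4:mosnesk {ADV,NOUN}; 5:slaaflet {NOUN}; 6:raam {ADV,NOUN}; 7:bisloisk {NOUN}.
There are 32 candidate sequences in total.
Checking each against the rules leaves 12 sequences.
Count = 12.

12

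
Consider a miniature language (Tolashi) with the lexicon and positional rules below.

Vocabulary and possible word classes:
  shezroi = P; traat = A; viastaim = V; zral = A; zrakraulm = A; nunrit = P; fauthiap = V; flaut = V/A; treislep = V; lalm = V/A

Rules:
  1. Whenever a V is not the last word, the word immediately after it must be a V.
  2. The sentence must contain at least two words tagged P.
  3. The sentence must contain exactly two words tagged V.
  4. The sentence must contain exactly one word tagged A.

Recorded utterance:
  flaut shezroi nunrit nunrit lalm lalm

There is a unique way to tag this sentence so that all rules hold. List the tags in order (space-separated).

Candidates per position — 1:flaut {V,A}; 2:shezroi {P}; 3:nunrit {P}; 4:nunrit {P}; 5:lalm {V,A}; 6:lalm {V,A}.
Word 1 cannot be V — rule 1 would then fail for every completion. It is A.
Word 5 cannot be A — rule 3 would then fail for every completion. It is V.
Word 6 cannot be A — rule 1 would then fail for every completion. It is V.
The unique satisfying tagging is: A P P P V V.
Check: rule 1 ✓; rule 2 ✓; rule 3 ✓; rule 4 ✓.

A P P P V V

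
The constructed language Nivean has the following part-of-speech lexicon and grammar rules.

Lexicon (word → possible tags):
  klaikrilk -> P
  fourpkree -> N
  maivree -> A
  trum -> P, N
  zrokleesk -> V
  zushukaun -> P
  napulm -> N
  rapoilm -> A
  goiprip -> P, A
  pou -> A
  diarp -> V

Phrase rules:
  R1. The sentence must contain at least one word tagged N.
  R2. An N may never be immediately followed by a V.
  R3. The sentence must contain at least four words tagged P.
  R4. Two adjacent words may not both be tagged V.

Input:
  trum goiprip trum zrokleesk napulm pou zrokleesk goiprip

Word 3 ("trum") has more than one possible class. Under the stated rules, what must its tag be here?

Candidates per position — 1:trum {P,N}; 2:goiprip {P,A}; 3:trum {P,N}; 4:zrokleesk {V}; 5:napulm {N}; 6:pou {A}; 7:zrokleesk {V}; 8:goiprip {P,A}.
At position 1, choosing N makes rule 3 impossible to satisfy; hence P.
At position 2, choosing A makes rule 3 impossible to satisfy; hence P.
At position 3, choosing N makes rule 2 impossible to satisfy; hence P.
At position 8, choosing A makes rule 3 impossible to satisfy; hence P.
So the tagging must be: P P P V N A V P.
Check: rule 1 satisfied; rule 2 satisfied; rule 3 satisfied; rule 4 satisfied.

P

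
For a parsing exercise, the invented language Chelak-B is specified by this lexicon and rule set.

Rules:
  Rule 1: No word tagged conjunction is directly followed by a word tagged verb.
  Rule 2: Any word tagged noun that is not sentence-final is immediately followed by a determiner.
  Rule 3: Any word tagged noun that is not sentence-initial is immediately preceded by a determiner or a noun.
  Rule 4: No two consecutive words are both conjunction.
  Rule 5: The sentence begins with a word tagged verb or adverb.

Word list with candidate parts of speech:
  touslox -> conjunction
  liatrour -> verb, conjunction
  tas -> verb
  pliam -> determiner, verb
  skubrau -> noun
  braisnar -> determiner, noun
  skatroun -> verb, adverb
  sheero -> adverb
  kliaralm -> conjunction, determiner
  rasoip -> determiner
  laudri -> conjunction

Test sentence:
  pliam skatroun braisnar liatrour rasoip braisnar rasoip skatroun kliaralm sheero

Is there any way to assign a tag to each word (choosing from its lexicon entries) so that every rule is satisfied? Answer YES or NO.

YES

Candidates per position — 1:pliam {determiner,verb}; 2:skatroun {verb,adverb}; 3:braisnar {determiner,noun}; 4:liatrour {verb,conjunction}; 5:rasoip {determiner}; 6:braisnar {determiner,noun}; 7:rasoip {determiner}; 8:skatroun {verb,adverb}; 9:kliaralm {conjunction,determiner}; 10:sheero {adverb}.
One satisfying assignment: verb verb determiner verb determiner determiner determiner verb determiner adverb.
Check: rule 1 satisfied; rule 2 satisfied; rule 3 satisfied; rule 4 satisfied; rule 5 satisfied.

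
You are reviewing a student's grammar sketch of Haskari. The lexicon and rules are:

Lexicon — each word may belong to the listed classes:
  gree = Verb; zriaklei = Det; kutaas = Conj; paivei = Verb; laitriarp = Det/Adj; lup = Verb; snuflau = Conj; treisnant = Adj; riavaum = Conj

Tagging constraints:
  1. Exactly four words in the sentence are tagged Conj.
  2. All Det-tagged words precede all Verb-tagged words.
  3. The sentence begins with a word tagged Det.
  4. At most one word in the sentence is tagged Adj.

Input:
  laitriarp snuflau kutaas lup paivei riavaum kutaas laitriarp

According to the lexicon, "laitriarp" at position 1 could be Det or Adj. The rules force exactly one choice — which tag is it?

Candidates per position — 1:laitriarp {Det,Adj}; 2:snuflau {Conj}; 3:kutaas {Conj}; 4:lup {Verb}; 5:paivei {Verb}; 6:riavaum {Conj}; 7:kutaas {Conj}; 8:laitriarp {Det,Adj}.
Word 1 cannot be Adj — rule 3 would then fail for every completion. It is Det.
Word 8 cannot be Det — rule 2 would then fail for every completion. It is Adj.
The unique satisfying tagging is: Det Conj Conj Verb Verb Conj Conj Adj.
Check: rule 1 satisfied; rule 2 satisfied; rule 3 satisfied; rule 4 satisfied.

Det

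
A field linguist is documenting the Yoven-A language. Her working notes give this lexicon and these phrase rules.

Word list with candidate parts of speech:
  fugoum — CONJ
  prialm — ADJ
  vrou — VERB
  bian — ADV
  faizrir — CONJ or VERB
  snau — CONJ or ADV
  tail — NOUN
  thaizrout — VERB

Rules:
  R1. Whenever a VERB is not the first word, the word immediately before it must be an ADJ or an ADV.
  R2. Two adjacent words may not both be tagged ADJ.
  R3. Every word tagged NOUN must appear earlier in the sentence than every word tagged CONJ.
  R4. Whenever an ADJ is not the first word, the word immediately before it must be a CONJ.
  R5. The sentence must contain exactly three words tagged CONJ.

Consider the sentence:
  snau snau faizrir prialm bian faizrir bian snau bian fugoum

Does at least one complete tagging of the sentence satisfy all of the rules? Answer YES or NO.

Candidates per position — 1:snau {CONJ,ADV}; 2:snau {CONJ,ADV}; 3:faizrir {CONJ,VERB}; 4:prialm {ADJ}; 5:bian {ADV}; 6:faizrir {CONJ,VERB}; 7:bian {ADV}; 8:snau {CONJ,ADV}; 9:bian {ADV}; 10:fugoum {CONJ}.
One satisfying assignment: CONJ ADV CONJ ADJ ADV VERB ADV ADV ADV CONJ.
Verifying each rule — rule 1 ok; rule 2 ok; rule 3 ok; rule 4 ok; rule 5 ok.

YES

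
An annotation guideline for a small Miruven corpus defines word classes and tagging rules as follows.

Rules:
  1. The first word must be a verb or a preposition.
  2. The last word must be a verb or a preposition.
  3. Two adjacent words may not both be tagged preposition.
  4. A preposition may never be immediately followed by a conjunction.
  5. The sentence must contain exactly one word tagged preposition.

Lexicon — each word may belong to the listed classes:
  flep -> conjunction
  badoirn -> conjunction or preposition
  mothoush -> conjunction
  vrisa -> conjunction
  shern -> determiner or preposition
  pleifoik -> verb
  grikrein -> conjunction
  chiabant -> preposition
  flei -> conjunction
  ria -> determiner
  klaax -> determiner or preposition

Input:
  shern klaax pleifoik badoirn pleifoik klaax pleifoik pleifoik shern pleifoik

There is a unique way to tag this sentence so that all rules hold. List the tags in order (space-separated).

Candidates per position — 1:shern {determiner,preposition}; 2:klaax {determiner,preposition}; 3:pleifoik {verb}; 4:badoirn {conjunction,preposition}; 5:pleifoik {verb}; 6:klaax {determiner,preposition}; 7:pleifoik {verb}; 8:pleifoik {verb}; 9:shern {determiner,preposition}; 10:pleifoik {verb}.
Position 1: tagging it determiner would leave rule 1 unsatisfiable, so it must be preposition.
Position 2: tagging it preposition would leave rule 3 unsatisfiable, so it must be determiner.
Position 4: tagging it preposition would leave rule 5 unsatisfiable, so it must be conjunction.
Position 6: tagging it preposition would leave rule 5 unsatisfiable, so it must be determiner.
Position 9: tagging it preposition would leave rule 5 unsatisfiable, so it must be determiner.
The only consistent sequence is: preposition determiner verb conjunction verb determiner verb verb determiner verb.
Checking: rule 1 satisfied; rule 2 satisfied; rule 3 satisfied; rule 4 satisfied; rule 5 satisfied.

preposition determiner verb conjunction verb determiner verb verb determiner verb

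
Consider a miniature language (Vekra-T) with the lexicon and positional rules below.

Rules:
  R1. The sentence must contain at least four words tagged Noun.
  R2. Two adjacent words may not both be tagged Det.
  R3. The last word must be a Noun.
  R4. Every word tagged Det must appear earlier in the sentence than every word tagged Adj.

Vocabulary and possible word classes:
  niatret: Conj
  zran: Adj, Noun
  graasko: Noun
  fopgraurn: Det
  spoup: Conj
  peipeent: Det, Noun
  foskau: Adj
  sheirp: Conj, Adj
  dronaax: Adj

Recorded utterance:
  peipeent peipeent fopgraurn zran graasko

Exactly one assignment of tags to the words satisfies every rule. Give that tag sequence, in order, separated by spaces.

Noun Noun Det Noun Noun

Candidates per position — 1:peipeent {Det,Noun}; 2:peipeent {Det,Noun}; 3:fopgraurn {Det}; 4:zran {Adj,Noun}; 5:graasko {Noun}.
If word 1 were Det, no tagging could satisfy rule 1; so word 1 is Noun.
If word 2 were Det, no tagging could satisfy rule 1; so word 2 is Noun.
If word 4 were Adj, no tagging could satisfy rule 1; so word 4 is Noun.
That leaves exactly one tagging: Noun Noun Det Noun Noun.
Check: rule 1 satisfied; rule 2 satisfied; rule 3 satisfied; rule 4 satisfied.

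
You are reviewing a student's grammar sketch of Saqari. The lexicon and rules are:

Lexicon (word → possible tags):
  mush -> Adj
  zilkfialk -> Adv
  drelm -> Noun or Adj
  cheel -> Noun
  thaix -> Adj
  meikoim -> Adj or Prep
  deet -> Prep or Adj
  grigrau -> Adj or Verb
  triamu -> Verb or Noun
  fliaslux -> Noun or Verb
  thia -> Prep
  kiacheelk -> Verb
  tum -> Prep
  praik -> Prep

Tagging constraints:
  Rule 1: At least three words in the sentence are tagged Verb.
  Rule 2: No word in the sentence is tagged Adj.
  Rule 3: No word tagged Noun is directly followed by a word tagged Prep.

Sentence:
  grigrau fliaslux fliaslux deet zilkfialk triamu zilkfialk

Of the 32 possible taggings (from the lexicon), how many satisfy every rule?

3

Candidates per position — 1:grigrau {Adj,Verb}; 2:fliaslux {Noun,Verb}; 3:fliaslux {Noun,Verb}; 4:deet {Prep,Adj}; 5:zilkfialk {Adv}; 6:triamu {Verb,Noun}; 7:zilkfialk {Adv}.
There are 32 candidate sequences in total.
The sequences that satisfy every rule: Verb Noun Verb Prep Adv Verb Adv; Verb Verb Verb Prep Adv Verb Adv; Verb Verb Verb Prep Adv Noun Adv.
Count = 3.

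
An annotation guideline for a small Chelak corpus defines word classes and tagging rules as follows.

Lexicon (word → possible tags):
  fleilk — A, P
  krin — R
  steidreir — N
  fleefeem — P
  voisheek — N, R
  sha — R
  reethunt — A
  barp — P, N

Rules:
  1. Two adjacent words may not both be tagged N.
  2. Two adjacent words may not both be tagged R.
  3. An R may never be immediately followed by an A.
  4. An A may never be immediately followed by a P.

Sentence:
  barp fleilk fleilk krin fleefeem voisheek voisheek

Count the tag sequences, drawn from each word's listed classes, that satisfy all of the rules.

Candidates per position — 1:barp {P,N}; 2:fleilk {A,P}; 3:fleilk {A,P}; 4:krin {R}; 5:fleefeem {P}; 6:voisheek {N,R}; 7:voisheek {N,R}.
There are 32 candidate sequences in total.
Checking each against the rules leaves 12 sequences.
Count = 12.

12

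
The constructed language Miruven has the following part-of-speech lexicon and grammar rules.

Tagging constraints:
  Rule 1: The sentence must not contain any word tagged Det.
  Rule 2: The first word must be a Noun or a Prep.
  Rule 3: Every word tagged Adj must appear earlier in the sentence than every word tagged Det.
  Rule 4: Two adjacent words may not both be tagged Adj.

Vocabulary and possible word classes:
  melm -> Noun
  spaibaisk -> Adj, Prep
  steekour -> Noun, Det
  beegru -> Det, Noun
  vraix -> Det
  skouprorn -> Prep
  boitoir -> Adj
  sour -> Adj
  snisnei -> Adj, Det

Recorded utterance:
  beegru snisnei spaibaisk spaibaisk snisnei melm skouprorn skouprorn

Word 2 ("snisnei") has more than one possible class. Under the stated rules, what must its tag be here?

Candidates per position — 1:beegru {Det,Noun}; 2:snisnei {Adj,Det}; 3:spaibaisk {Adj,Prep}; 4:spaibaisk {Adj,Prep}; 5:snisnei {Adj,Det}; 6:melm {Noun}; 7:skouprorn {Prep}; 8:skouprorn {Prep}.
Position 1: Det is ruled out by rule 1; that leaves Noun.
Position 2: Det is ruled out by rule 1; that leaves Adj.
Position 3: Adj is ruled out by rule 4; that leaves Prep.
Position 5: Det is ruled out by rule 1; that leaves Adj.
Position 4: Adj is ruled out by rule 4; that leaves Prep.
So the tagging must be: Noun Adj Prep Prep Adj Noun Prep Prep.
Checking: rule 1 ✓; rule 2 ✓; rule 3 ✓; rule 4 ✓.

Adj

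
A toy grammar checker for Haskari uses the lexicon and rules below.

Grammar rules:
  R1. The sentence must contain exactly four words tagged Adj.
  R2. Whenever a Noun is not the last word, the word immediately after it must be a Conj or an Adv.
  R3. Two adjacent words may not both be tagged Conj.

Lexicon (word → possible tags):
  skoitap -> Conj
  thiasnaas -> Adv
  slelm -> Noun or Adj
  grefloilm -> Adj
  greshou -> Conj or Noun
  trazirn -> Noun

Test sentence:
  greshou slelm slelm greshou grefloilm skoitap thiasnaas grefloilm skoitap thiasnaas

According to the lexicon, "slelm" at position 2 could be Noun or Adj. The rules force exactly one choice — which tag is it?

Candidates per position — 1:greshou {Conj,Noun}; 2:slelm {Noun,Adj}; 3:slelm {Noun,Adj}; 4:greshou {Conj,Noun}; 5:grefloilm {Adj}; 6:skoitap {Conj}; 7:thiasnaas {Adv}; 8:grefloilm {Adj}; 9:skoitap {Conj}; 10:thiasnaas {Adv}.
Position 1: Noun is ruled out by rule 2; that leaves Conj.
Position 2: Noun is ruled out by rule 1; that leaves Adj.
Position 3: Noun is ruled out by rule 1; that leaves Adj.
Position 4: Noun is ruled out by rule 2; that leaves Conj.
The unique satisfying tagging is: Conj Adj Adj Conj Adj Conj Adv Adj Conj Adv.
Check: rule 1 satisfied; rule 2 satisfied; rule 3 satisfied.

Adj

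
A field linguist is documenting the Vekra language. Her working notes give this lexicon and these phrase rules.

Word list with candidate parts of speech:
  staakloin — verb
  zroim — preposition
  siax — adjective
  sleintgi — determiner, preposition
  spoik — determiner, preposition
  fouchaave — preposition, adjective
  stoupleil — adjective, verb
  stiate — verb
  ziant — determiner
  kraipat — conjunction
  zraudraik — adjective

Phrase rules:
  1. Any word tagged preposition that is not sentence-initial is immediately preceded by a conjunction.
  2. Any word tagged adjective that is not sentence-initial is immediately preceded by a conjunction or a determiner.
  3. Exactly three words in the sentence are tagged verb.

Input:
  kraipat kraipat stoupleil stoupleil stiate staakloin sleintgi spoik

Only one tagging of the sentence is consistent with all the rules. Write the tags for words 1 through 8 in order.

Candidates per position — 1:kraipat {conjunction}; 2:kraipat {conjunction}; 3:stoupleil {adjective,verb}; 4:stoupleil {adjective,verb}; 5:stiate {verb}; 6:staakloin {verb}; 7:sleintgi {determiner,preposition}; 8:spoik {determiner,preposition}.
Position 4: tagging it adjective would leave rule 2 unsatisfiable, so it must be verb.
Position 7: tagging it preposition would leave rule 1 unsatisfiable, so it must be determiner.
Position 8: tagging it preposition would leave rule 1 unsatisfiable, so it must be determiner.
Position 3: tagging it verb would leave rule 3 unsatisfiable, so it must be adjective.
The unique satisfying tagging is: conjunction conjunction adjective verb verb verb determiner determiner.
Check: rule 1 satisfied; rule 2 satisfied; rule 3 satisfied.

conjunction conjunction adjective verb verb verb determiner determiner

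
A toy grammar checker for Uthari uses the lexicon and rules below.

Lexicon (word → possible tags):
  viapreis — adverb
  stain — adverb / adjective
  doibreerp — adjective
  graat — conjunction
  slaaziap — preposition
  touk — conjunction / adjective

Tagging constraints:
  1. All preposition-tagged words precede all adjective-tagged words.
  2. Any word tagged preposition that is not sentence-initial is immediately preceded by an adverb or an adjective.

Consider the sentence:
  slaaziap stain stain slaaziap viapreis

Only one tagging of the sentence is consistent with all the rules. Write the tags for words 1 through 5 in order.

preposition adverb adverb preposition adverb

Candidates per position — 1:slaaziap {preposition}; 2:stain {adverb,adjective}; 3:stain {adverb,adjective}; 4:slaaziap {preposition}; 5:viapreis {adverb}.
Position 2: adjective is ruled out by rule 1; that leaves adverb.
Position 3: adjective is ruled out by rule 1; that leaves adverb.
The only consistent sequence is: preposition adverb adverb preposition adverb.
Checking: rule 1 ✓; rule 2 ✓.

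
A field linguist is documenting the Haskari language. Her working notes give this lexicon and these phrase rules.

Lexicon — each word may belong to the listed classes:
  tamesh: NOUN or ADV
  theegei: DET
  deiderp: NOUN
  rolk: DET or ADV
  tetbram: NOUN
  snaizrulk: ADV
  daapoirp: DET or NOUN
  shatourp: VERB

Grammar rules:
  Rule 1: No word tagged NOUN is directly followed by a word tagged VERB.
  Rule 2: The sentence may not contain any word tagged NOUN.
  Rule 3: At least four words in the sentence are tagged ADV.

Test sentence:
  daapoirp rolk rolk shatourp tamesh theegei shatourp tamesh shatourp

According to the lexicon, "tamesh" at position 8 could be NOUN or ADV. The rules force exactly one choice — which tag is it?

Candidates per position — 1:daapoirp {DET,NOUN}; 2:rolk {DET,ADV}; 3:rolk {DET,ADV}; 4:shatourp {VERB}; 5:tamesh {NOUN,ADV}; 6:theegei {DET}; 7:shatourp {VERB}; 8:tamesh {NOUN,ADV}; 9:shatourp {VERB}.
Word 1 cannot be NOUN — rule 2 would then fail for every completion. It is DET.
Word 2 cannot be DET — rule 3 would then fail for every completion. It is ADV.
Word 3 cannot be DET — rule 3 would then fail for every completion. It is ADV.
Word 5 cannot be NOUN — rule 2 would then fail for every completion. It is ADV.
Word 8 cannot be NOUN — rule 1 would then fail for every completion. It is ADV.
That leaves exactly one tagging: DET ADV ADV VERB ADV DET VERB ADV VERB.
Verifying each rule — rule 1 ok; rule 2 ok; rule 3 ok.

ADV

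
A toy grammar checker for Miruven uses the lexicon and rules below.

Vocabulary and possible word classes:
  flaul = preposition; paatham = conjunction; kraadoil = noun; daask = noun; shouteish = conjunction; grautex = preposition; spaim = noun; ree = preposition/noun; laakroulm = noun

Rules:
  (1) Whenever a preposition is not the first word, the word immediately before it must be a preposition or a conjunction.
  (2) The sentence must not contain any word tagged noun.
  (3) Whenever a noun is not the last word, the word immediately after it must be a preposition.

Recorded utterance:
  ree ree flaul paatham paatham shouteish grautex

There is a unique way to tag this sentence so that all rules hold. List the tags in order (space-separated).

preposition preposition preposition conjunction conjunction conjunction preposition

Candidates per position — 1:ree {preposition,noun}; 2:ree {preposition,noun}; 3:flaul {preposition}; 4:paatham {conjunction}; 5:paatham {conjunction}; 6:shouteish {conjunction}; 7:grautex {preposition}.
Word 1 cannot be noun — rule 1 would then fail for every completion. It is preposition.
Word 2 cannot be noun — rule 1 would then fail for every completion. It is preposition.
So the tagging must be: preposition preposition preposition conjunction conjunction conjunction preposition.
Rule-by-rule: rule 1 holds; rule 2 holds; rule 3 holds.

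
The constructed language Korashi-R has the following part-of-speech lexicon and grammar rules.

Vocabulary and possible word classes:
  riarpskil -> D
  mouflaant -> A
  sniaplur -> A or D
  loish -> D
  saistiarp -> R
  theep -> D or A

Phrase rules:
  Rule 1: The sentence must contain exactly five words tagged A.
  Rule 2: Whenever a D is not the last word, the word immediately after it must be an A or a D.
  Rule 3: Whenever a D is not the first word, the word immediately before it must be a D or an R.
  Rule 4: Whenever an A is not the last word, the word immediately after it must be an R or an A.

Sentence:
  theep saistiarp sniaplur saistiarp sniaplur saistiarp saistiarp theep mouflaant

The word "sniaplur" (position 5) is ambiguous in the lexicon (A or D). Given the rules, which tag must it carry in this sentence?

A

Candidates per position — 1:theep {D,A}; 2:saistiarp {R}; 3:sniaplur {A,D}; 4:saistiarp {R}; 5:sniaplur {A,D}; 6:saistiarp {R}; 7:saistiarp {R}; 8:theep {D,A}; 9:mouflaant {A}.
At position 1, choosing D makes rule 1 impossible to satisfy; hence A.
At position 3, choosing D makes rule 1 impossible to satisfy; hence A.
At position 5, choosing D makes rule 1 impossible to satisfy; hence A.
At position 8, choosing D makes rule 1 impossible to satisfy; hence A.
The only consistent sequence is: A R A R A R R A A.
Rule-by-rule: rule 1 ok; rule 2 ok; rule 3 ok; rule 4 ok.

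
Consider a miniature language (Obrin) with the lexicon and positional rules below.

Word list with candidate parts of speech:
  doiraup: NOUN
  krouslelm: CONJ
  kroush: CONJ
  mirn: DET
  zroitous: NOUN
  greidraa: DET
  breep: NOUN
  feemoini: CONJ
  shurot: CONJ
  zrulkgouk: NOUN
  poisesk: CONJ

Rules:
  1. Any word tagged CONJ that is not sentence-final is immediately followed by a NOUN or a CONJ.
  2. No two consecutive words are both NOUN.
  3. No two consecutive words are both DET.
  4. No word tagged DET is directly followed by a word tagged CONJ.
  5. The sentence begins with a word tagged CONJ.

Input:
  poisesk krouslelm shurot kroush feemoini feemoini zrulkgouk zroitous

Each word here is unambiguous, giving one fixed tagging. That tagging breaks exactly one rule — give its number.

2

Fixed tagging: CONJ CONJ CONJ CONJ CONJ CONJ NOUN NOUN.
Checking each rule: R1 ok, R2 fails, R3 ok, R4 ok, R5 ok.
Only rule 2 fails.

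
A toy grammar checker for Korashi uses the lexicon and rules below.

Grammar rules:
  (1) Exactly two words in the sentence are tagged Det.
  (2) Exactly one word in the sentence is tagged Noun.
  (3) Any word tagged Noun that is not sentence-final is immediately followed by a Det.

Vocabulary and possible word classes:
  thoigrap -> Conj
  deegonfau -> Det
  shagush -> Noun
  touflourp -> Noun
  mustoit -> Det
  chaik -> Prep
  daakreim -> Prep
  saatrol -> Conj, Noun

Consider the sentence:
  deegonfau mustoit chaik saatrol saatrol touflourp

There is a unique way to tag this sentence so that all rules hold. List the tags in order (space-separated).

Det Det Prep Conj Conj Noun

Candidates per position — 1:deegonfau {Det}; 2:mustoit {Det}; 3:chaik {Prep}; 4:saatrol {Conj,Noun}; 5:saatrol {Conj,Noun}; 6:touflourp {Noun}.
Word 4 cannot be Noun — rule 2 would then fail for every completion. It is Conj.
Word 5 cannot be Noun — rule 2 would then fail for every completion. It is Conj.
That leaves exactly one tagging: Det Det Prep Conj Conj Noun.
Check: rule 1 ✓; rule 2 ✓; rule 3 ✓.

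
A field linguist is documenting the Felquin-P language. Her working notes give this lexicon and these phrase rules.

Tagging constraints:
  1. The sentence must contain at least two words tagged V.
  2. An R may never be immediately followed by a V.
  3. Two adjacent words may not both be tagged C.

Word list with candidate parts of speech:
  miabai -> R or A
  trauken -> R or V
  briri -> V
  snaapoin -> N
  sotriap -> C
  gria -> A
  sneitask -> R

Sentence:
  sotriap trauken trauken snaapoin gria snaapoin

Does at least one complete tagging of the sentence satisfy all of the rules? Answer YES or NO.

YES

Candidates per position — 1:sotriap {C}; 2:trauken {R,V}; 3:trauken {R,V}; 4:snaapoin {N}; 5:gria {A}; 6:snaapoin {N}.
One satisfying assignment: C V V N A N.
Verifying each rule — rule 1 ✓; rule 2 ✓; rule 3 ✓.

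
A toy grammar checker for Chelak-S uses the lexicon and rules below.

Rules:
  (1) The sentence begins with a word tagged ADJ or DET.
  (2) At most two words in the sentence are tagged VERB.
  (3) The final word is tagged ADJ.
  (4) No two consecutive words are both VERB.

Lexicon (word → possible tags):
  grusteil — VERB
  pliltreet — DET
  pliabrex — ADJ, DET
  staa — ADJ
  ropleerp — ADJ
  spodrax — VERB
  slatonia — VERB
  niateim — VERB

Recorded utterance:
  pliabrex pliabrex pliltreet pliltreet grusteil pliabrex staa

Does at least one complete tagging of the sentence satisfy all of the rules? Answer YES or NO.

Candidates per position — 1:pliabrex {ADJ,DET}; 2:pliabrex {ADJ,DET}; 3:pliltreet {DET}; 4:pliltreet {DET}; 5:grusteil {VERB}; 6:pliabrex {ADJ,DET}; 7:staa {ADJ}.
One satisfying assignment: ADJ ADJ DET DET VERB DET ADJ.
Verifying each rule — rule 1 satisfied; rule 2 satisfied; rule 3 satisfied; rule 4 satisfied.

YES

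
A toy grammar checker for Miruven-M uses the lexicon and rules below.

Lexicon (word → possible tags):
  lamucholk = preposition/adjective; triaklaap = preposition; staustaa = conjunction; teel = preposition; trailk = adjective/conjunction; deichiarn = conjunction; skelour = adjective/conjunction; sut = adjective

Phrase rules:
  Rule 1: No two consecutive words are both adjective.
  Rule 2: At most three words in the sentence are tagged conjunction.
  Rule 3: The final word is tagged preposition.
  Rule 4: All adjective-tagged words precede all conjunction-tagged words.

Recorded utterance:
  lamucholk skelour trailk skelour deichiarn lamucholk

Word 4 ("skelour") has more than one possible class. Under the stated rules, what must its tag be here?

Candidates per position — 1:lamucholk {preposition,adjective}; 2:skelour {adjective,conjunction}; 3:trailk {adjective,conjunction}; 4:skelour {adjective,conjunction}; 5:deichiarn {conjunction}; 6:lamucholk {preposition,adjective}.
At position 6, choosing adjective makes rule 3 impossible to satisfy; hence preposition.
Position 4: the remaining choice is settled jointly with positions 1, 2, 3 — only conjunction at position 4 is part of a tagging that satisfies every rule.
The only consistent sequence is: preposition adjective conjunction conjunction conjunction preposition.
Verifying each rule — rule 1 ok; rule 2 ok; rule 3 ok; rule 4 ok.

conjunction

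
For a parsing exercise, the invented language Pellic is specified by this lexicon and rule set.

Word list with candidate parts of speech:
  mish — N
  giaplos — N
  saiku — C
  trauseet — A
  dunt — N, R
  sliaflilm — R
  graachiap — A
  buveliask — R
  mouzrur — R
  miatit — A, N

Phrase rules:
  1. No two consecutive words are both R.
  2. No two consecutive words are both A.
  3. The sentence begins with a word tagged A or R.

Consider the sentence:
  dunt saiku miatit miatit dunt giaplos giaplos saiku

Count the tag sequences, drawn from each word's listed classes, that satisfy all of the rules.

6

Candidates per position — 1:dunt {N,R}; 2:saiku {C}; 3:miatit {A,N}; 4:miatit {A,N}; 5:dunt {N,R}; 6:giaplos {N}; 7:giaplos {N}; 8:saiku {C}.
There are 16 candidate sequences in total.
Checking each against the rules leaves 6 sequences.
Count = 6.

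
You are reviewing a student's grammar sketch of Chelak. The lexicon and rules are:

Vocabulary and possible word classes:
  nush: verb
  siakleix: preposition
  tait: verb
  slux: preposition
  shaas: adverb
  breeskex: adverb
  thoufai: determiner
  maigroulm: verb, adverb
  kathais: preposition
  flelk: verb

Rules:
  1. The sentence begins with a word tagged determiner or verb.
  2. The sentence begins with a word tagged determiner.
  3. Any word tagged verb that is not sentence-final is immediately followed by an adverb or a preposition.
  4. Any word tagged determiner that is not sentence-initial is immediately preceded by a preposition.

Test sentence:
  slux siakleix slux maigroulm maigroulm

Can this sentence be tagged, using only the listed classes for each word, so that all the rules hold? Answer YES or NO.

NO

Candidates per position — 1:slux {preposition}; 2:siakleix {preposition}; 3:slux {preposition}; 4:maigroulm {verb,adverb}; 5:maigroulm {verb,adverb}.
Rule 1 cannot be satisfied by any choice of tags from the lexicon.
So there is no consistent tagging.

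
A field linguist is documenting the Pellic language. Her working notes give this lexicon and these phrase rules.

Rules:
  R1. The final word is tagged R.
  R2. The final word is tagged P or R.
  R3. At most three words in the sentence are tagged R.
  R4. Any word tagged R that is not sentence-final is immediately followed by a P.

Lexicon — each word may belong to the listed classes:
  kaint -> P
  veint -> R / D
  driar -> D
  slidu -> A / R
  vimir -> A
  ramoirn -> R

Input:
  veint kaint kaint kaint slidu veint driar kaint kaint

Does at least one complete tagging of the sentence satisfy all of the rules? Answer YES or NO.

Candidates per position — 1:veint {R,D}; 2:kaint {P}; 3:kaint {P}; 4:kaint {P}; 5:slidu {A,R}; 6:veint {R,D}; 7:driar {D}; 8:kaint {P}; 9:kaint {P}.
Rule 1 cannot be satisfied by any choice of tags from the lexicon.
So there is no consistent tagging.

NO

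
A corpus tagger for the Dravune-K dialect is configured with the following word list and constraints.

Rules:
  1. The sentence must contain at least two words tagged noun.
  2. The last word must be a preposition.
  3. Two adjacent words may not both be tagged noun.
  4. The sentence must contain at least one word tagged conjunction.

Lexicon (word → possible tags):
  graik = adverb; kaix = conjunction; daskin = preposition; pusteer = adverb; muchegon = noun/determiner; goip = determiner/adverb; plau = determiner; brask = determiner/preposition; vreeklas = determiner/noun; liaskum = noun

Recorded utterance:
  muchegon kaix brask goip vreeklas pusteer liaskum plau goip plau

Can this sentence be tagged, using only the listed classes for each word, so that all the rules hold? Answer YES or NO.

NO

Candidates per position — 1:muchegon {noun,determiner}; 2:kaix {conjunction}; 3:brask {determiner,preposition}; 4:goip {determiner,adverb}; 5:vreeklas {determiner,noun}; 6:pusteer {adverb}; 7:liaskum {noun}; 8:plau {determiner}; 9:goip {determiner,adverb}; 10:plau {determiner}.
Rule 2 cannot be satisfied by any choice of tags from the lexicon.
So there is no consistent tagging.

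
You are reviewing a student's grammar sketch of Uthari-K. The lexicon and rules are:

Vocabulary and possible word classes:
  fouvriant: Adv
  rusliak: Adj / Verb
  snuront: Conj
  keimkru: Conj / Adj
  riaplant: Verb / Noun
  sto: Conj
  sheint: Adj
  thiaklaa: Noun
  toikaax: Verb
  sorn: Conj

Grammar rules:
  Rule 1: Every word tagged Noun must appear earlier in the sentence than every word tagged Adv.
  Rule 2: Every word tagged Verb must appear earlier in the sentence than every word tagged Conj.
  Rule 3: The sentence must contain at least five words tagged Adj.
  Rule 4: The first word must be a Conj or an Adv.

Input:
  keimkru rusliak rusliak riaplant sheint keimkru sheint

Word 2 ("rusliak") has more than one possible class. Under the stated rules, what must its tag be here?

Adj

Candidates per position — 1:keimkru {Conj,Adj}; 2:rusliak {Adj,Verb}; 3:rusliak {Adj,Verb}; 4:riaplant {Verb,Noun}; 5:sheint {Adj}; 6:keimkru {Conj,Adj}; 7:sheint {Adj}.
If word 1 were Adj, no tagging could satisfy rule 4; so word 1 is Conj.
If word 2 were Verb, no tagging could satisfy rule 2; so word 2 is Adj.
If word 3 were Verb, no tagging could satisfy rule 2; so word 3 is Adj.
If word 4 were Verb, no tagging could satisfy rule 2; so word 4 is Noun.
If word 6 were Conj, no tagging could satisfy rule 3; so word 6 is Adj.
The only consistent sequence is: Conj Adj Adj Noun Adj Adj Adj.
Checking: rule 1 satisfied; rule 2 satisfied; rule 3 satisfied; rule 4 satisfied.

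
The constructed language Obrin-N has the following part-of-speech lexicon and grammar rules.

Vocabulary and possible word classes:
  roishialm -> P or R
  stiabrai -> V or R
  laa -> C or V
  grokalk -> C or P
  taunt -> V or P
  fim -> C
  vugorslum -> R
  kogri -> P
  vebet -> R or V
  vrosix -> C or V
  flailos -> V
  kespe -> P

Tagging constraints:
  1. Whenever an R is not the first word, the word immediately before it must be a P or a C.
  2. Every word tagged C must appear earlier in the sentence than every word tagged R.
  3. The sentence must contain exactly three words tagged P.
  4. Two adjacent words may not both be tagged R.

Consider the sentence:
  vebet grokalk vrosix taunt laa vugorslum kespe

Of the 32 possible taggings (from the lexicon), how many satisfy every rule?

Candidates per position — 1:vebet {R,V}; 2:grokalk {C,P}; 3:vrosix {C,V}; 4:taunt {V,P}; 5:laa {C,V}; 6:vugorslum {R}; 7:kespe {P}.
There are 32 candidate sequences in total.
The sequences that satisfy every rule: V P C P C R P; V P V P C R P.
Count = 2.

2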